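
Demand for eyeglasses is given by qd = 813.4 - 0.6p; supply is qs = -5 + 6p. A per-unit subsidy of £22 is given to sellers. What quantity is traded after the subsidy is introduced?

Pre-subsidy: 813.4 - 0.6p = -5 + 6p gives p* = 124, q* = 739.
With the subsidy, sellers receive ps = pb + 22 for each unit, where pb is the price buyers pay.
Supply in terms of pb becomes qs = -5 + 6(pb + 22) = 127 + 6pb. Setting this equal to demand: 813.4 - 0.6pb = 127 + 6pb, so pb = 104.
Sellers receive ps = 104 + 22 = 126; q' = 813.4 − 0.6·104 = 751.

q' = 751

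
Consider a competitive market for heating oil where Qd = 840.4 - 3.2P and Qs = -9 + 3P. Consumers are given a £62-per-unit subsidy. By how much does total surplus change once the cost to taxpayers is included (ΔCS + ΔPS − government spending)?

Net change in total surplus = -£2976

Pre-subsidy: 840.4 - 3.2P = -9 + 3P gives P* = 137, Q* = 402.
With the rebate, buyers effectively pay Pb = Ps − 62, where Ps is the price sellers receive.
Demand in terms of Ps becomes Qd = 840.4 − 3.2(Ps − 62) = 1038.8 - 3.2Ps. Setting this equal to supply: 1038.8 - 3.2Ps = -9 + 3Ps, so Ps = 169.
Buyers pay Pb = 169 − 62 = 107; Q' = -9 + 3·169 = 498.
ΔCS = ½(402 + 498)(137 − 107) = 13500; ΔPS = ½(402 + 498)(169 − 137) = 14400.
Government spending = 62 × 498 = 30876.
Net change = 13500 + 14400 − 30876 = -2976. The loss equals the DWL triangle ½·62·96.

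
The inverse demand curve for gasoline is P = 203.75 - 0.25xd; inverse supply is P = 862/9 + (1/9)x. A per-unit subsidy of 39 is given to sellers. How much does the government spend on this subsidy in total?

Pre-subsidy: 203.75 - 0.25x = 862/9 + (1/9)x gives x* = 299 and P* = 129.
With the subsidy, sellers receive Ps = Pb + 39 for each unit, where Pb is the price buyers pay.
On the curves, Pb = 203.75 - 0.25x and Ps = 862/9 + (1/9)x; the wedge Ps − Pb = 39 gives 862/9 + (1/9)x − (203.75 - 0.25x) = 39, so x' = 407.
Then Pb = 203.75 − 0.25·407 = 102 and Ps = 862/9 + (1/9)·407 = 141.
Government outlay = subsidy × quantity = 39 × 407 = 15873.

Government cost = 15873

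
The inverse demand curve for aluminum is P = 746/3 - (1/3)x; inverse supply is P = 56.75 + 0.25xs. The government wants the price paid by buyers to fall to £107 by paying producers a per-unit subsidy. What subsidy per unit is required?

At a buyer price of 107, quantity demanded is 746 − 3·107 = 425.
Sellers supply 425 only when they receive Ps = 56.75 + 0.25·425 = 163.
s = Ps − Pb = 163 − 107 = 56.

Required subsidy s = £56 per unit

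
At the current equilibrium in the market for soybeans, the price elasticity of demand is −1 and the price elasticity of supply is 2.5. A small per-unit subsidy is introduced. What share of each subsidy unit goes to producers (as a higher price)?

Producer share = 2/7

For a small subsidy around the equilibrium, the benefit split depends on the relative slopes, which at a point are proportional to the elasticities.
Buyer share = εs/(εs + |εd|) = 2.5/(2.5 + 1) = 5/7; seller share = |εd|/(εs + |εd|) = 2/7.
So producers capture 2/7 of the subsidy.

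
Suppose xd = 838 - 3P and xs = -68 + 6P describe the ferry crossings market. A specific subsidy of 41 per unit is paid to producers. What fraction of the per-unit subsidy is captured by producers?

Producer share = 1/3

Pre-subsidy: 838 - 3P = -68 + 6P gives P* = 302/3, x* = 536.
With the subsidy, sellers receive Ps = Pb + 41 for each unit, where Pb is the price buyers pay.
Supply in terms of Pb becomes xs = -68 + 6(Pb + 41) = 178 + 6Pb. Setting this equal to demand: 838 - 3Pb = 178 + 6Pb, so Pb = 220/3.
Sellers receive Ps = 220/3 + 41 = 343/3; x' = 838 − 3·(220/3) = 618.
Buyers' price falls by P* − Pb = 302/3 − 220/3 = 82/3; sellers' price rises by Ps − P* = 343/3 − 302/3 = 41/3.
So producers capture (41/3)/41 = 1/3 of each unit of subsidy.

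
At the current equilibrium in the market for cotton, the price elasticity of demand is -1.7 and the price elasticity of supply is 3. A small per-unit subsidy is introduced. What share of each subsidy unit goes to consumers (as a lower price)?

For a small subsidy around the equilibrium, the benefit split depends on the relative slopes, which at a point are proportional to the elasticities.
Buyer share = εs/(εs + |εd|) = 3/(3 + 1.7) = 30/47; seller share = |εd|/(εs + |εd|) = 17/47.

Consumer share = 30/47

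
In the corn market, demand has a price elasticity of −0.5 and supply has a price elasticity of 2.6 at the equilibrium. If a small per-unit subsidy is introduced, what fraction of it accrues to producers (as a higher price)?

For a small subsidy around the equilibrium, the benefit split depends on the relative slopes, which at a point are proportional to the elasticities.
Buyer share = εs/(εs + |εd|) = 2.6/(2.6 + 0.5) = 26/31; seller share = |εd|/(εs + |εd|) = 5/31.
So producers capture 5/31 of the subsidy.

Producer share = 5/31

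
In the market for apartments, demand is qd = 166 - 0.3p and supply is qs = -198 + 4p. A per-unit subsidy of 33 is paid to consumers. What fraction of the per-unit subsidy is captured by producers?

Producer share = 3/43

Pre-subsidy: 166 - 0.3p = -198 + 4p gives p* = 3640/43, q* = 6046/43.
With the rebate, buyers effectively pay pb = ps − 33, where ps is the price sellers receive.
Demand in terms of ps becomes qd = 166 − 0.3(ps − 33) = 175.9 - 0.3ps. Setting this equal to supply: 175.9 - 0.3ps = -198 + 4ps, so ps = 3739/43.
Buyers pay pb = 3739/43 − 33 = 2320/43; q' = -198 + 4·(3739/43) = 6442/43.
Buyers' price falls by p* − pb = 3640/43 − 2320/43 = 1320/43; sellers' price rises by ps − p* = 3739/43 − 3640/43 = 99/43.
So producers capture (99/43)/33 = 3/43 of each unit of subsidy.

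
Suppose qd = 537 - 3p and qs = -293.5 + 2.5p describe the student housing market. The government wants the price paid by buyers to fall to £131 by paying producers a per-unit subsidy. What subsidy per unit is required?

At a buyer price of 131, quantity demanded is 537 − 3·131 = 144.
Sellers supply 144 only when they receive ps with -293.5 + 2.5·ps = 144, i.e. ps = 175.
s = ps − pb = 175 − 131 = 44.

Required subsidy s = £44 per unit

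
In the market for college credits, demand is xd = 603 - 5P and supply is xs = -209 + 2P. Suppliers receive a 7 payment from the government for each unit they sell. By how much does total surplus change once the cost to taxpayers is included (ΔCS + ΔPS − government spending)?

Pre-subsidy: 603 - 5P = -209 + 2P gives P* = 116, x* = 23.
With the subsidy, sellers receive Ps = Pb + 7 for each unit, where Pb is the price buyers pay.
Supply in terms of Pb becomes xs = -209 + 2(Pb + 7) = -195 + 2Pb. Setting this equal to demand: 603 - 5Pb = -195 + 2Pb, so Pb = 114.
Sellers receive Ps = 114 + 7 = 121; x' = 603 − 5·114 = 33.
ΔCS = ½(23 + 33)(116 − 114) = 56; ΔPS = ½(23 + 33)(121 − 116) = 140.
Government spending = 7 × 33 = 231.
Net change = 56 + 140 − 231 = -35. The loss equals the DWL triangle ½·7·10.

Net change in total surplus = -35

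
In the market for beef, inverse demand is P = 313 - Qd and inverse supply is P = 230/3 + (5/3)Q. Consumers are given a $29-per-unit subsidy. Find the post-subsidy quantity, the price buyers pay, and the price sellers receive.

Pre-subsidy: 313 - Q = 230/3 + (5/3)Q gives Q* = 88.625 and P* = 224.375.
With the rebate, buyers effectively pay Pb = Ps − 29, where Ps is the price sellers receive.
On the curves, Pb = 313 - Q and Ps = 230/3 + (5/3)Q; the wedge Ps − Pb = 29 gives 230/3 + (5/3)Q − (313 - Q) = 29, so Q' = 99.5.
Then Pb = 313 − 1·99.5 = 213.5 and Ps = 230/3 + (5/3)·99.5 = 242.5.

Q' = 99.5; buyers pay $213.5; sellers receive $242.5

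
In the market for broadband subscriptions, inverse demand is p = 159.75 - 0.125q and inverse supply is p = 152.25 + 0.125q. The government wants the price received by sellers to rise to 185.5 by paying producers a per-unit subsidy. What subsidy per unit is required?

Required subsidy s = 59 per unit

At a seller price of 185.5, quantity supplied is -1218 + 8·185.5 = 266.
Buyers absorb 266 only when they pay pb = 159.75 − 0.125·266 = 126.5.
s = ps − pb = 185.5 − 126.5 = 59.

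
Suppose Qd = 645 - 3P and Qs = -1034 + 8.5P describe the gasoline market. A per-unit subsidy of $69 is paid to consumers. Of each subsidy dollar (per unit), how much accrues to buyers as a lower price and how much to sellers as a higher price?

Buyers gain $51 per unit; sellers gain $18 per unit

Pre-subsidy: 645 - 3P = -1034 + 8.5P gives P* = 146, Q* = 207.
With the rebate, buyers effectively pay Pb = Ps − 69, where Ps is the price sellers receive.
Demand in terms of Ps becomes Qd = 645 − 3(Ps − 69) = 852 - 3Ps. Setting this equal to supply: 852 - 3Ps = -1034 + 8.5Ps, so Ps = 164.
Buyers pay Pb = 164 − 69 = 95; Q' = -1034 + 8.5·164 = 360.
Buyers' price falls by P* − Pb = 146 − 95 = 51; sellers' price rises by Ps − P* = 164 − 146 = 18.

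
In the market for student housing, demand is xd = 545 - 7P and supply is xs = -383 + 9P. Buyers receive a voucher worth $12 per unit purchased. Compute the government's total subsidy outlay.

Pre-subsidy: 545 - 7P = -383 + 9P gives P* = 58, x* = 139.
With the rebate, buyers effectively pay Pb = Ps − 12, where Ps is the price sellers receive.
Demand in terms of Ps becomes xd = 545 − 7(Ps − 12) = 629 - 7Ps. Setting this equal to supply: 629 - 7Ps = -383 + 9Ps, so Ps = 63.25.
Buyers pay Pb = 63.25 − 12 = 51.25; x' = -383 + 9·63.25 = 186.25.
Government outlay = subsidy × quantity = 12 × 186.25 = 2235.

Government cost = $2235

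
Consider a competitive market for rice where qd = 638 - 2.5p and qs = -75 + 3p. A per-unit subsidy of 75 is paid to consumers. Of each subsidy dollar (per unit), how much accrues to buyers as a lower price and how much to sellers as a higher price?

Pre-subsidy: 638 - 2.5p = -75 + 3p gives p* = 1426/11, q* = 3453/11.
With the rebate, buyers effectively pay pb = ps − 75, where ps is the price sellers receive.
Demand in terms of ps becomes qd = 638 − 2.5(ps − 75) = 825.5 - 2.5ps. Setting this equal to supply: 825.5 - 2.5ps = -75 + 3ps, so ps = 1801/11.
Buyers pay pb = 1801/11 − 75 = 976/11; q' = -75 + 3·(1801/11) = 4578/11.
Buyers' price falls by p* − pb = 1426/11 − 976/11 = 450/11; sellers' price rises by ps − p* = 1801/11 − 1426/11 = 375/11.

Buyers gain 450/11 per unit; sellers gain 375/11 per unit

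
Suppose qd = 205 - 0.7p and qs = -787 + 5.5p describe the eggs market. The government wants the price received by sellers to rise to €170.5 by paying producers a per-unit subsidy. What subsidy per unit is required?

Required subsidy s = €93 per unit

At a seller price of 170.5, quantity supplied is -787 + 5.5·170.5 = 150.75.
Buyers absorb 150.75 only when they pay pb with 205 − 0.7·pb = 150.75, i.e. pb = 77.5.
s = ps − pb = 170.5 − 77.5 = 93.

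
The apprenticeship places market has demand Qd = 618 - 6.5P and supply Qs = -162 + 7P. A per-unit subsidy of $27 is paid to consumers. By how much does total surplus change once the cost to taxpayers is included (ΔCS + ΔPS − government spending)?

Net change in total surplus = -$1228.5

Pre-subsidy: 618 - 6.5P = -162 + 7P gives P* = 520/9, Q* = 2182/9.
With the rebate, buyers effectively pay Pb = Ps − 27, where Ps is the price sellers receive.
Demand in terms of Ps becomes Qd = 618 − 6.5(Ps − 27) = 793.5 - 6.5Ps. Setting this equal to supply: 793.5 - 6.5Ps = -162 + 7Ps, so Ps = 637/9.
Buyers pay Pb = 637/9 − 27 = 394/9; Q' = -162 + 7·(637/9) = 3001/9.
ΔCS = ½(2182/9 + 3001/9)(520/9 − 394/9) = 36281/9; ΔPS = ½(2182/9 + 3001/9)(637/9 − 520/9) = 67379/18.
Government spending = 27 × 3001/9 = 9003.
Net change = 36281/9 + 67379/18 − 9003 = -1228.5. The loss equals the DWL triangle ½·27·91.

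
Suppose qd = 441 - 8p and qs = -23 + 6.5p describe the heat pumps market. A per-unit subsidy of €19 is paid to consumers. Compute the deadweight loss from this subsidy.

Deadweight loss = 18772/29

Pre-subsidy: 441 - 8p = -23 + 6.5p gives p* = 32, q* = 185.
With the rebate, buyers effectively pay pb = ps − 19, where ps is the price sellers receive.
Demand in terms of ps becomes qd = 441 − 8(ps − 19) = 593 - 8ps. Setting this equal to supply: 593 - 8ps = -23 + 6.5ps, so ps = 1232/29.
Buyers pay pb = 1232/29 − 19 = 681/29; q' = -23 + 6.5·(1232/29) = 7341/29.
The subsidy expands output by 7341/29 − 185 = 1976/29 past the efficient level; on those units the gap between marginal cost and willingness to pay runs from 0 up to 19.
DWL = ½ × 19 × 1976/29 = 18772/29.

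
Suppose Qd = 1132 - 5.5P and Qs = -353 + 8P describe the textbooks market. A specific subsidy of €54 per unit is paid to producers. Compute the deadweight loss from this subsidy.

Pre-subsidy: 1132 - 5.5P = -353 + 8P gives P* = 110, Q* = 527.
With the subsidy, sellers receive Ps = Pb + 54 for each unit, where Pb is the price buyers pay.
Supply in terms of Pb becomes Qs = -353 + 8(Pb + 54) = 79 + 8Pb. Setting this equal to demand: 1132 - 5.5Pb = 79 + 8Pb, so Pb = 78.
Sellers receive Ps = 78 + 54 = 132; Q' = 1132 − 5.5·78 = 703.
The subsidy expands output by 703 − 527 = 176 past the efficient level; on those units the gap between marginal cost and willingness to pay runs from 0 up to 54.
DWL = ½ × 54 × 176 = 4752.

Deadweight loss = €4752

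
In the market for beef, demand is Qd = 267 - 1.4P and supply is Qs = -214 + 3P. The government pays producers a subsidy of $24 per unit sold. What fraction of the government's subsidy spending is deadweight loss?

DWL / government spending = 252/3011

Pre-subsidy: 267 - 1.4P = -214 + 3P gives P* = 2405/22, Q* = 2507/22.
With the subsidy, sellers receive Ps = Pb + 24 for each unit, where Pb is the price buyers pay.
Supply in terms of Pb becomes Qs = -214 + 3(Pb + 24) = -142 + 3Pb. Setting this equal to demand: 267 - 1.4Pb = -142 + 3Pb, so Pb = 2045/22.
Sellers receive Ps = 2045/22 + 24 = 2573/22; Q' = 267 − 1.4·(2045/22) = 3011/22.
ΔCS = ½(2507/22 + 3011/22)(2405/22 − 2045/22) = 248310/121; ΔPS = ½(2507/22 + 3011/22)(2573/22 − 2405/22) = 115878/121.
Government spending = 24 × 3011/22 = 36132/11.
DWL = ½ × 24 × (3011/22 − 2507/22) = 3024/11; fraction = (3024/11) / (36132/11) = 252/3011.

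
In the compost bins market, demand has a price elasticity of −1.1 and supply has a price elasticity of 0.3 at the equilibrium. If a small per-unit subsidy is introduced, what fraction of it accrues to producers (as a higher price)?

Producer share = 11/14

For a small subsidy around the equilibrium, the benefit split depends on the relative slopes, which at a point are proportional to the elasticities.
Buyer share = εs/(εs + |εd|) = 0.3/(0.3 + 1.1) = 3/14; seller share = |εd|/(εs + |εd|) = 11/14.
So producers capture 11/14 of the subsidy.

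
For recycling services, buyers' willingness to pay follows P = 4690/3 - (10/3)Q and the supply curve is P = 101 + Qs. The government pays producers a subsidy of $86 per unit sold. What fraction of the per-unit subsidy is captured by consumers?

Consumer share = 10/13

Pre-subsidy: 4690/3 - (10/3)Q = 101 + Q gives Q* = 4387/13 and P* = 5700/13.
With the subsidy, sellers receive Ps = Pb + 86 for each unit, where Pb is the price buyers pay.
On the curves, Pb = 4690/3 - (10/3)Q and Ps = 101 + Q; the wedge Ps − Pb = 86 gives 101 + Q − (4690/3 - (10/3)Q) = 86, so Q' = 4645/13.
Then Pb = 4690/3 − (10/3)·(4645/13) = 4840/13 and Ps = 101 + 1·(4645/13) = 5958/13.
Buyers' price falls by P* − Pb = 5700/13 − 4840/13 = 860/13; sellers' price rises by Ps − P* = 5958/13 − 5700/13 = 258/13.
So consumers capture (860/13)/86 = 10/13 of each unit of subsidy.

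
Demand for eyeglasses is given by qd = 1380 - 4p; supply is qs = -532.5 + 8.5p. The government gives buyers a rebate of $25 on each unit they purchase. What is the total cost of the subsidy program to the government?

Pre-subsidy: 1380 - 4p = -532.5 + 8.5p gives p* = 153, q* = 768.
With the rebate, buyers effectively pay pb = ps − 25, where ps is the price sellers receive.
Demand in terms of ps becomes qd = 1380 − 4(ps − 25) = 1480 - 4ps. Setting this equal to supply: 1480 - 4ps = -532.5 + 8.5ps, so ps = 161.
Buyers pay pb = 161 − 25 = 136; q' = -532.5 + 8.5·161 = 836.
Government outlay = subsidy × quantity = 25 × 836 = 20900.

Government cost = $20900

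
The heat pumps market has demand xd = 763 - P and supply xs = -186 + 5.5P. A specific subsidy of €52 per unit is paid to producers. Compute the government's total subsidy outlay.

Government cost = €34372

Pre-subsidy: 763 - P = -186 + 5.5P gives P* = 146, x* = 617.
With the subsidy, sellers receive Ps = Pb + 52 for each unit, where Pb is the price buyers pay.
Supply in terms of Pb becomes xs = -186 + 5.5(Pb + 52) = 100 + 5.5Pb. Setting this equal to demand: 763 - Pb = 100 + 5.5Pb, so Pb = 102.
Sellers receive Ps = 102 + 52 = 154; x' = 763 − 1·102 = 661.
Government outlay = subsidy × quantity = 52 × 661 = 34372.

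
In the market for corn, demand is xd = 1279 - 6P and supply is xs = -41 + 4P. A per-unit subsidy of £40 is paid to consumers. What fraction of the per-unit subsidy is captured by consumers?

Consumer share = 0.4

Pre-subsidy: 1279 - 6P = -41 + 4P gives P* = 132, x* = 487.
With the rebate, buyers effectively pay Pb = Ps − 40, where Ps is the price sellers receive.
Demand in terms of Ps becomes xd = 1279 − 6(Ps − 40) = 1519 - 6Ps. Setting this equal to supply: 1519 - 6Ps = -41 + 4Ps, so Ps = 156.
Buyers pay Pb = 156 − 40 = 116; x' = -41 + 4·156 = 583.
Buyers' price falls by P* − Pb = 132 − 116 = 16; sellers' price rises by Ps − P* = 156 − 132 = 24.
So consumers capture 16/40 = 0.4 of each unit of subsidy.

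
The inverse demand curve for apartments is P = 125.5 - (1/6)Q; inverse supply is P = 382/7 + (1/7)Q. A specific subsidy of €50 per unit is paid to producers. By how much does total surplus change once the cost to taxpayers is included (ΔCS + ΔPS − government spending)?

Net change in total surplus = -52500/13

Pre-subsidy: 125.5 - (1/6)Q = 382/7 + (1/7)Q gives Q* = 2979/13 and P* = 1135/13.
With the subsidy, sellers receive Ps = Pb + 50 for each unit, where Pb is the price buyers pay.
On the curves, Pb = 125.5 - (1/6)Q and Ps = 382/7 + (1/7)Q; the wedge Ps − Pb = 50 gives 382/7 + (1/7)Q − (125.5 - (1/6)Q) = 50, so Q' = 5079/13.
Then Pb = 125.5 − (1/6)·(5079/13) = 785/13 and Ps = 382/7 + (1/7)·(5079/13) = 1435/13.
ΔCS = ½(2979/13 + 5079/13)(1135/13 − 785/13) = 1410150/169; ΔPS = ½(2979/13 + 5079/13)(1435/13 − 1135/13) = 1208700/169.
Government spending = 50 × 5079/13 = 253950/13.
Net change = 1410150/169 + 1208700/169 − 253950/13 = -52500/13. The loss equals the DWL triangle ½·50·2100/13.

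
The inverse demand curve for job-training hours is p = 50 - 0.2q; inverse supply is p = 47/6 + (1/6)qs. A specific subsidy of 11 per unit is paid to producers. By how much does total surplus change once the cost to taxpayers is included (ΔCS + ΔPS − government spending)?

Net change in total surplus = -165

Pre-subsidy: 50 - 0.2q = 47/6 + (1/6)q gives q* = 115 and p* = 27.
With the subsidy, sellers receive ps = pb + 11 for each unit, where pb is the price buyers pay.
On the curves, pb = 50 - 0.2q and ps = 47/6 + (1/6)q; the wedge ps − pb = 11 gives 47/6 + (1/6)q − (50 - 0.2q) = 11, so q' = 145.
Then pb = 50 − 0.2·145 = 21 and ps = 47/6 + (1/6)·145 = 32.
ΔCS = ½(115 + 145)(27 − 21) = 780; ΔPS = ½(115 + 145)(32 − 27) = 650.
Government spending = 11 × 145 = 1595.
Net change = 780 + 650 − 1595 = -165. The loss equals the DWL triangle ½·11·30.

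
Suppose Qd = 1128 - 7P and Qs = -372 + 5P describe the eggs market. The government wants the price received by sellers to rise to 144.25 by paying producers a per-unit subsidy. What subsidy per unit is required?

Required subsidy s = 33 per unit

At a seller price of 144.25, quantity supplied is -372 + 5·144.25 = 349.25.
Buyers absorb 349.25 only when they pay Pb with 1128 − 7·Pb = 349.25, i.e. Pb = 111.25.
s = Ps − Pb = 144.25 − 111.25 = 33.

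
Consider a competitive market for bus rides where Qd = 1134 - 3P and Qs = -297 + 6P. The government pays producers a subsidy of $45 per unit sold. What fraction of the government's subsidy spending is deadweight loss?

DWL / government spending = 5/83

Pre-subsidy: 1134 - 3P = -297 + 6P gives P* = 159, Q* = 657.
With the subsidy, sellers receive Ps = Pb + 45 for each unit, where Pb is the price buyers pay.
Supply in terms of Pb becomes Qs = -297 + 6(Pb + 45) = -27 + 6Pb. Setting this equal to demand: 1134 - 3Pb = -27 + 6Pb, so Pb = 129.
Sellers receive Ps = 129 + 45 = 174; Q' = 1134 − 3·129 = 747.
ΔCS = ½(657 + 747)(159 − 129) = 21060; ΔPS = ½(657 + 747)(174 − 159) = 10530.
Government spending = 45 × 747 = 33615.
DWL = ½ × 45 × (747 − 657) = 2025; fraction = 2025 / 33615 = 5/83.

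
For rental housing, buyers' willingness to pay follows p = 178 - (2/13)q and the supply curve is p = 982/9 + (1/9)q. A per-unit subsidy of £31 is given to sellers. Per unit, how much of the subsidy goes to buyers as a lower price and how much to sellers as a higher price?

Buyers gain £18 per unit; sellers gain £13 per unit

Pre-subsidy: 178 - (2/13)q = 982/9 + (1/9)q gives q* = 260 and p* = 138.
With the subsidy, sellers receive ps = pb + 31 for each unit, where pb is the price buyers pay.
On the curves, pb = 178 - (2/13)q and ps = 982/9 + (1/9)q; the wedge ps − pb = 31 gives 982/9 + (1/9)q − (178 - (2/13)q) = 31, so q' = 377.
Then pb = 178 − (2/13)·377 = 120 and ps = 982/9 + (1/9)·377 = 151.
Buyers' price falls by p* − pb = 138 − 120 = 18; sellers' price rises by ps − p* = 151 − 138 = 13.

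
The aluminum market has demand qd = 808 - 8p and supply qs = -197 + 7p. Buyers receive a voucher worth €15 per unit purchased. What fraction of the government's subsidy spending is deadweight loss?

Pre-subsidy: 808 - 8p = -197 + 7p gives p* = 67, q* = 272.
With the rebate, buyers effectively pay pb = ps − 15, where ps is the price sellers receive.
Demand in terms of ps becomes qd = 808 − 8(ps − 15) = 928 - 8ps. Setting this equal to supply: 928 - 8ps = -197 + 7ps, so ps = 75.
Buyers pay pb = 75 − 15 = 60; q' = -197 + 7·75 = 328.
ΔCS = ½(272 + 328)(67 − 60) = 2100; ΔPS = ½(272 + 328)(75 − 67) = 2400.
Government spending = 15 × 328 = 4920.
DWL = ½ × 15 × (328 − 272) = 420; fraction = 420 / 4920 = 7/82.

DWL / government spending = 7/82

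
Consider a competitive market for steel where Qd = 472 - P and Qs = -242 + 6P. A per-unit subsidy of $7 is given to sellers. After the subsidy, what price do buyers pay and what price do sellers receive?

Buyers pay $96; sellers receive $103

Pre-subsidy: 472 - P = -242 + 6P gives P* = 102, Q* = 370.
With the subsidy, sellers receive Ps = Pb + 7 for each unit, where Pb is the price buyers pay.
Supply in terms of Pb becomes Qs = -242 + 6(Pb + 7) = -200 + 6Pb. Setting this equal to demand: 472 - Pb = -200 + 6Pb, so Pb = 96.
Sellers receive Ps = 96 + 7 = 103; Q' = 472 − 1·96 = 376.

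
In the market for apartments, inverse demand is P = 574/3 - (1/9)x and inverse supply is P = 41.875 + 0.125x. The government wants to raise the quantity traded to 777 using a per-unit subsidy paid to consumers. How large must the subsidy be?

Required subsidy s = 34 per unit

At x = 777, from the demand curve buyers pay Pb = 574/3 − (1/9)·777 = 105; from the supply curve sellers need Ps = 41.875 + 0.125·777 = 139.
The subsidy must fill the gap: s = Ps − Pb = 139 − 105 = 34.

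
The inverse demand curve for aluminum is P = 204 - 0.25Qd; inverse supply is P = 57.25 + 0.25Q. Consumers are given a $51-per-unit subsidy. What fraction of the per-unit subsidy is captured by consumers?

Consumer share = 0.5

Pre-subsidy: 204 - 0.25Q = 57.25 + 0.25Q gives Q* = 293.5 and P* = 130.625.
With the rebate, buyers effectively pay Pb = Ps − 51, where Ps is the price sellers receive.
On the curves, Pb = 204 - 0.25Q and Ps = 57.25 + 0.25Q; the wedge Ps − Pb = 51 gives 57.25 + 0.25Q − (204 - 0.25Q) = 51, so Q' = 395.5.
Then Pb = 204 − 0.25·395.5 = 105.125 and Ps = 57.25 + 0.25·395.5 = 156.125.
Buyers' price falls by P* − Pb = 130.625 − 105.125 = 25.5; sellers' price rises by Ps − P* = 156.125 − 130.625 = 25.5.
So consumers capture 25.5/51 = 0.5 of each unit of subsidy.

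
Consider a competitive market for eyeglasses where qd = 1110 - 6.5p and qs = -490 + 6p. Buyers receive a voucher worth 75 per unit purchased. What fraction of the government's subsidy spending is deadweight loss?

Pre-subsidy: 1110 - 6.5p = -490 + 6p gives p* = 128, q* = 278.
With the rebate, buyers effectively pay pb = ps − 75, where ps is the price sellers receive.
Demand in terms of ps becomes qd = 1110 − 6.5(ps − 75) = 1597.5 - 6.5ps. Setting this equal to supply: 1597.5 - 6.5ps = -490 + 6ps, so ps = 167.
Buyers pay pb = 167 − 75 = 92; q' = -490 + 6·167 = 512.
ΔCS = ½(278 + 512)(128 − 92) = 14220; ΔPS = ½(278 + 512)(167 − 128) = 15405.
Government spending = 75 × 512 = 38400.
DWL = ½ × 75 × (512 − 278) = 8775; fraction = 8775 / 38400 = 0.228515625.

DWL / government spending = 0.228515625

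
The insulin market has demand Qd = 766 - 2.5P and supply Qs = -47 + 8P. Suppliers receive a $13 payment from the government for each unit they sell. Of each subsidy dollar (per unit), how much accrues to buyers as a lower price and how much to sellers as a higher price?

Buyers gain 208/21 per unit; sellers gain 65/21 per unit

Pre-subsidy: 766 - 2.5P = -47 + 8P gives P* = 542/7, Q* = 4007/7.
With the subsidy, sellers receive Ps = Pb + 13 for each unit, where Pb is the price buyers pay.
Supply in terms of Pb becomes Qs = -47 + 8(Pb + 13) = 57 + 8Pb. Setting this equal to demand: 766 - 2.5Pb = 57 + 8Pb, so Pb = 1418/21.
Sellers receive Ps = 1418/21 + 13 = 1691/21; Q' = 766 − 2.5·(1418/21) = 12541/21.
Buyers' price falls by P* − Pb = 542/7 − 1418/21 = 208/21; sellers' price rises by Ps − P* = 1691/21 − 542/7 = 65/21.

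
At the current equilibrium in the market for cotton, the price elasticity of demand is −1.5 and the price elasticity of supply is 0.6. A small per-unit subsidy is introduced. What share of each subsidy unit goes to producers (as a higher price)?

For a small subsidy around the equilibrium, the benefit split depends on the relative slopes, which at a point are proportional to the elasticities.
Buyer share = εs/(εs + |εd|) = 0.6/(0.6 + 1.5) = 2/7; seller share = |εd|/(εs + |εd|) = 5/7.
So producers capture 5/7 of the subsidy.

Producer share = 5/7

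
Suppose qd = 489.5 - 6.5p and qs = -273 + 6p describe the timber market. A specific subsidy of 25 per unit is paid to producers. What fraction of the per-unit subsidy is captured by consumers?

Consumer share = 0.48

Pre-subsidy: 489.5 - 6.5p = -273 + 6p gives p* = 61, q* = 93.
With the subsidy, sellers receive ps = pb + 25 for each unit, where pb is the price buyers pay.
Supply in terms of pb becomes qs = -273 + 6(pb + 25) = -123 + 6pb. Setting this equal to demand: 489.5 - 6.5pb = -123 + 6pb, so pb = 49.
Sellers receive ps = 49 + 25 = 74; q' = 489.5 − 6.5·49 = 171.
Buyers' price falls by p* − pb = 61 − 49 = 12; sellers' price rises by ps − p* = 74 − 61 = 13.
So consumers capture 12/25 = 0.48 of each unit of subsidy.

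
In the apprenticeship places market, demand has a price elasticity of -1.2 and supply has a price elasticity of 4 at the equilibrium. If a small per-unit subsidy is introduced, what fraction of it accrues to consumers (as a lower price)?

For a small subsidy around the equilibrium, the benefit split depends on the relative slopes, which at a point are proportional to the elasticities.
Buyer share = εs/(εs + |εd|) = 4/(4 + 1.2) = 10/13; seller share = |εd|/(εs + |εd|) = 3/13.

Consumer share = 10/13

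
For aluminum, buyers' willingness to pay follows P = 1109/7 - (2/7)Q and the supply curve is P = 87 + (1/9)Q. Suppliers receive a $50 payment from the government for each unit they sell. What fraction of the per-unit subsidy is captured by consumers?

Pre-subsidy: 1109/7 - (2/7)Q = 87 + (1/9)Q gives Q* = 180 and P* = 107.
With the subsidy, sellers receive Ps = Pb + 50 for each unit, where Pb is the price buyers pay.
On the curves, Pb = 1109/7 - (2/7)Q and Ps = 87 + (1/9)Q; the wedge Ps − Pb = 50 gives 87 + (1/9)Q − (1109/7 - (2/7)Q) = 50, so Q' = 306.
Then Pb = 1109/7 − (2/7)·306 = 71 and Ps = 87 + (1/9)·306 = 121.
Buyers' price falls by P* − Pb = 107 − 71 = 36; sellers' price rises by Ps − P* = 121 − 107 = 14.
So consumers capture 36/50 = 0.72 of each unit of subsidy.

Consumer share = 0.72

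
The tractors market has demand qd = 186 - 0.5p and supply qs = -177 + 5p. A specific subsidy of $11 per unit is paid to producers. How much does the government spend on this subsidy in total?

Government cost = $1738

Pre-subsidy: 186 - 0.5p = -177 + 5p gives p* = 66, q* = 153.
With the subsidy, sellers receive ps = pb + 11 for each unit, where pb is the price buyers pay.
Supply in terms of pb becomes qs = -177 + 5(pb + 11) = -122 + 5pb. Setting this equal to demand: 186 - 0.5pb = -122 + 5pb, so pb = 56.
Sellers receive ps = 56 + 11 = 67; q' = 186 − 0.5·56 = 158.
Government outlay = subsidy × quantity = 11 × 158 = 1738.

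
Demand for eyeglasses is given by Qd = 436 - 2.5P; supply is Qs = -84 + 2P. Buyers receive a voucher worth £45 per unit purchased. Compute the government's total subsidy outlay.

Government cost = £8870

Pre-subsidy: 436 - 2.5P = -84 + 2P gives P* = 1040/9, Q* = 1324/9.
With the rebate, buyers effectively pay Pb = Ps − 45, where Ps is the price sellers receive.
Demand in terms of Ps becomes Qd = 436 − 2.5(Ps − 45) = 548.5 - 2.5Ps. Setting this equal to supply: 548.5 - 2.5Ps = -84 + 2Ps, so Ps = 1265/9.
Buyers pay Pb = 1265/9 − 45 = 860/9; Q' = -84 + 2·(1265/9) = 1774/9.
Government outlay = subsidy × quantity = 45 × 1774/9 = 8870.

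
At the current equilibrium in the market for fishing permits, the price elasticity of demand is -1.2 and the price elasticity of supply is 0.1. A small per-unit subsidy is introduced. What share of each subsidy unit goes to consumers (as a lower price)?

For a small subsidy around the equilibrium, the benefit split depends on the relative slopes, which at a point are proportional to the elasticities.
Buyer share = εs/(εs + |εd|) = 0.1/(0.1 + 1.2) = 1/13; seller share = |εd|/(εs + |εd|) = 12/13.

Consumer share = 1/13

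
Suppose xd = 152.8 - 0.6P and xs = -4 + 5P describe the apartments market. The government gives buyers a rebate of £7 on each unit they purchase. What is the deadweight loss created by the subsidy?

Pre-subsidy: 152.8 - 0.6P = -4 + 5P gives P* = 28, x* = 136.
With the rebate, buyers effectively pay Pb = Ps − 7, where Ps is the price sellers receive.
Demand in terms of Ps becomes xd = 152.8 − 0.6(Ps − 7) = 157 - 0.6Ps. Setting this equal to supply: 157 - 0.6Ps = -4 + 5Ps, so Ps = 28.75.
Buyers pay Pb = 28.75 − 7 = 21.75; x' = -4 + 5·28.75 = 139.75.
The subsidy expands output by 139.75 − 136 = 3.75 past the efficient level; on those units the gap between marginal cost and willingness to pay runs from 0 up to 7.
DWL = ½ × 7 × 3.75 = 13.125.

Deadweight loss = £13.125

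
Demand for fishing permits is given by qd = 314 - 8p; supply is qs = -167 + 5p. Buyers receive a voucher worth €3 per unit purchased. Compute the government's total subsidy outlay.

Pre-subsidy: 314 - 8p = -167 + 5p gives p* = 37, q* = 18.
With the rebate, buyers effectively pay pb = ps − 3, where ps is the price sellers receive.
Demand in terms of ps becomes qd = 314 − 8(ps − 3) = 338 - 8ps. Setting this equal to supply: 338 - 8ps = -167 + 5ps, so ps = 505/13.
Buyers pay pb = 505/13 − 3 = 466/13; q' = -167 + 5·(505/13) = 354/13.
Government outlay = subsidy × quantity = 3 × 354/13 = 1062/13.

Government cost = 1062/13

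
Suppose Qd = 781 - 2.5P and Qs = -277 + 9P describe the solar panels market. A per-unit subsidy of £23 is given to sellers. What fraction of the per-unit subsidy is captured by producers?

Pre-subsidy: 781 - 2.5P = -277 + 9P gives P* = 92, Q* = 551.
With the subsidy, sellers receive Ps = Pb + 23 for each unit, where Pb is the price buyers pay.
Supply in terms of Pb becomes Qs = -277 + 9(Pb + 23) = -70 + 9Pb. Setting this equal to demand: 781 - 2.5Pb = -70 + 9Pb, so Pb = 74.
Sellers receive Ps = 74 + 23 = 97; Q' = 781 − 2.5·74 = 596.
Buyers' price falls by P* − Pb = 92 − 74 = 18; sellers' price rises by Ps − P* = 97 − 92 = 5.
So producers capture 5/23 = 5/23 of each unit of subsidy.

Producer share = 5/23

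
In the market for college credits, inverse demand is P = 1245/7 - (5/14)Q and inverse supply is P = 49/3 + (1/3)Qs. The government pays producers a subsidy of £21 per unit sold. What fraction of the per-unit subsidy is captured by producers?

Producer share = 14/29

Pre-subsidy: 1245/7 - (5/14)Q = 49/3 + (1/3)Q gives Q* = 6784/29 and P* = 2735/29.
With the subsidy, sellers receive Ps = Pb + 21 for each unit, where Pb is the price buyers pay.
On the curves, Pb = 1245/7 - (5/14)Q and Ps = 49/3 + (1/3)Q; the wedge Ps − Pb = 21 gives 49/3 + (1/3)Q − (1245/7 - (5/14)Q) = 21, so Q' = 7666/29.
Then Pb = 1245/7 − (5/14)·(7666/29) = 2420/29 and Ps = 49/3 + (1/3)·(7666/29) = 3029/29.
Buyers' price falls by P* − Pb = 2735/29 − 2420/29 = 315/29; sellers' price rises by Ps − P* = 3029/29 − 2735/29 = 294/29.
So producers capture (294/29)/21 = 14/29 of each unit of subsidy.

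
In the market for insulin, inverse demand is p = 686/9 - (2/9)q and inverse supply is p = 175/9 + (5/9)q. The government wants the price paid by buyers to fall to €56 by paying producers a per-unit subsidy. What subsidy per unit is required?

Required subsidy s = €14 per unit

At a buyer price of 56, quantity demanded is 343 − 4.5·56 = 91.
Sellers supply 91 only when they receive ps = 175/9 + (5/9)·91 = 70.
s = ps − pb = 70 − 56 = 14.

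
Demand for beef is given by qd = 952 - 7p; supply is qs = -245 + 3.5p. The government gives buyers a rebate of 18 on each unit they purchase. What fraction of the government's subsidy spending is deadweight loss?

Pre-subsidy: 952 - 7p = -245 + 3.5p gives p* = 114, q* = 154.
With the rebate, buyers effectively pay pb = ps − 18, where ps is the price sellers receive.
Demand in terms of ps becomes qd = 952 − 7(ps − 18) = 1078 - 7ps. Setting this equal to supply: 1078 - 7ps = -245 + 3.5ps, so ps = 126.
Buyers pay pb = 126 − 18 = 108; q' = -245 + 3.5·126 = 196.
ΔCS = ½(154 + 196)(114 − 108) = 1050; ΔPS = ½(154 + 196)(126 − 114) = 2100.
Government spending = 18 × 196 = 3528.
DWL = ½ × 18 × (196 − 154) = 378; fraction = 378 / 3528 = 3/28.

DWL / government spending = 3/28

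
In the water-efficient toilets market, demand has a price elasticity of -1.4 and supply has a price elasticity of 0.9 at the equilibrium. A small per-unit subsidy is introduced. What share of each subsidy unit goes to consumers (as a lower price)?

For a small subsidy around the equilibrium, the benefit split depends on the relative slopes, which at a point are proportional to the elasticities.
Buyer share = εs/(εs + |εd|) = 0.9/(0.9 + 1.4) = 9/23; seller share = |εd|/(εs + |εd|) = 14/23.

Consumer share = 9/23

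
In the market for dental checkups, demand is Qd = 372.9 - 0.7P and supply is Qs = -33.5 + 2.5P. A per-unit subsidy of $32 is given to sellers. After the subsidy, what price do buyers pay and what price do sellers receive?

Pre-subsidy: 372.9 - 0.7P = -33.5 + 2.5P gives P* = 127, Q* = 284.
With the subsidy, sellers receive Ps = Pb + 32 for each unit, where Pb is the price buyers pay.
Supply in terms of Pb becomes Qs = -33.5 + 2.5(Pb + 32) = 46.5 + 2.5Pb. Setting this equal to demand: 372.9 - 0.7Pb = 46.5 + 2.5Pb, so Pb = 102.
Sellers receive Ps = 102 + 32 = 134; Q' = 372.9 − 0.7·102 = 301.5.

Buyers pay $102; sellers receive $134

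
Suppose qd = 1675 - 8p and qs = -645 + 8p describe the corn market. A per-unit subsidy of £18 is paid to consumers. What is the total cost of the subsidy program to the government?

Government cost = £10566

Pre-subsidy: 1675 - 8p = -645 + 8p gives p* = 145, q* = 515.
With the rebate, buyers effectively pay pb = ps − 18, where ps is the price sellers receive.
Demand in terms of ps becomes qd = 1675 − 8(ps − 18) = 1819 - 8ps. Setting this equal to supply: 1819 - 8ps = -645 + 8ps, so ps = 154.
Buyers pay pb = 154 − 18 = 136; q' = -645 + 8·154 = 587.
Government outlay = subsidy × quantity = 18 × 587 = 10566.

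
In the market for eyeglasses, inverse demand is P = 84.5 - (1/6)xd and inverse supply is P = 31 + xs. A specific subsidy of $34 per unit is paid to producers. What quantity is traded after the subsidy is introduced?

x' = 75

Pre-subsidy: 84.5 - (1/6)x = 31 + x gives x* = 321/7 and P* = 538/7.
With the subsidy, sellers receive Ps = Pb + 34 for each unit, where Pb is the price buyers pay.
On the curves, Pb = 84.5 - (1/6)x and Ps = 31 + x; the wedge Ps − Pb = 34 gives 31 + x − (84.5 - (1/6)x) = 34, so x' = 75.
Then Pb = 84.5 − (1/6)·75 = 72 and Ps = 31 + 1·75 = 106.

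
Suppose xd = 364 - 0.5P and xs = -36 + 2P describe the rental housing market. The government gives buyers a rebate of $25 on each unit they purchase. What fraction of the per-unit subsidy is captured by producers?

Pre-subsidy: 364 - 0.5P = -36 + 2P gives P* = 160, x* = 284.
With the rebate, buyers effectively pay Pb = Ps − 25, where Ps is the price sellers receive.
Demand in terms of Ps becomes xd = 364 − 0.5(Ps − 25) = 376.5 - 0.5Ps. Setting this equal to supply: 376.5 - 0.5Ps = -36 + 2Ps, so Ps = 165.
Buyers pay Pb = 165 − 25 = 140; x' = -36 + 2·165 = 294.
Buyers' price falls by P* − Pb = 160 − 140 = 20; sellers' price rises by Ps − P* = 165 − 160 = 5.
So producers capture 5/25 = 0.2 of each unit of subsidy.

Producer share = 0.2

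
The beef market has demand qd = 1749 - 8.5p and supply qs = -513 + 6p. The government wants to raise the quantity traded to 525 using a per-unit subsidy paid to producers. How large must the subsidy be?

At q = 525, invert demand for the buyer price: pb = (1749 − 525)/8.5 = 144; invert supply for the seller price: ps = (525 − (-513))/6 = 173.
The subsidy must fill the gap: s = ps − pb = 173 − 144 = 29.

Required subsidy s = 29 per unit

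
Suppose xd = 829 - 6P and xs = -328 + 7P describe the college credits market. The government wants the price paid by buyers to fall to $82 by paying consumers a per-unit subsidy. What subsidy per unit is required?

At a buyer price of 82, quantity demanded is 829 − 6·82 = 337.
Sellers supply 337 only when they receive Ps with -328 + 7·Ps = 337, i.e. Ps = 95.
s = Ps − Pb = 95 − 82 = 13.

Required subsidy s = $13 per unit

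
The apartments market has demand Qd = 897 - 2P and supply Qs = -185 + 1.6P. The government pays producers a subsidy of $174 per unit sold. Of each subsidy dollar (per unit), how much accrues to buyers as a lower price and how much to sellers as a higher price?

Buyers gain 232/3 per unit; sellers gain 290/3 per unit

Pre-subsidy: 897 - 2P = -185 + 1.6P gives P* = 2705/9, Q* = 2663/9.
With the subsidy, sellers receive Ps = Pb + 174 for each unit, where Pb is the price buyers pay.
Supply in terms of Pb becomes Qs = -185 + 1.6(Pb + 174) = 93.4 + 1.6Pb. Setting this equal to demand: 897 - 2Pb = 93.4 + 1.6Pb, so Pb = 2009/9.
Sellers receive Ps = 2009/9 + 174 = 3575/9; Q' = 897 − 2·(2009/9) = 4055/9.
Buyers' price falls by P* − Pb = 2705/9 − 2009/9 = 232/3; sellers' price rises by Ps − P* = 3575/9 − 2705/9 = 290/3.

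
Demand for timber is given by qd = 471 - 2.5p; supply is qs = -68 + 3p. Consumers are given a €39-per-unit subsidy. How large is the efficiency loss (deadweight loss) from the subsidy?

Deadweight loss = 22815/22

Pre-subsidy: 471 - 2.5p = -68 + 3p gives p* = 98, q* = 226.
With the rebate, buyers effectively pay pb = ps − 39, where ps is the price sellers receive.
Demand in terms of ps becomes qd = 471 − 2.5(ps − 39) = 568.5 - 2.5ps. Setting this equal to supply: 568.5 - 2.5ps = -68 + 3ps, so ps = 1273/11.
Buyers pay pb = 1273/11 − 39 = 844/11; q' = -68 + 3·(1273/11) = 3071/11.
The subsidy expands output by 3071/11 − 226 = 585/11 past the efficient level; on those units the gap between marginal cost and willingness to pay runs from 0 up to 39.
DWL = ½ × 39 × 585/11 = 22815/22.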